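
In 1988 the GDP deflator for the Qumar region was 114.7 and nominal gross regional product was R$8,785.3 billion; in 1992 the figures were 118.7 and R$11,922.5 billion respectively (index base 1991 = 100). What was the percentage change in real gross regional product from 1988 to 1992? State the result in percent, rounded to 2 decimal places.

Real gross regional product 1988 = 8785.3 / 1.147 = 7659.37.
Real gross regional product 1992 = 11922.5 / 1.187 = 10044.23.
Real growth = 10044.23 / 7659.37 − 1 = 0.3114.

31.14%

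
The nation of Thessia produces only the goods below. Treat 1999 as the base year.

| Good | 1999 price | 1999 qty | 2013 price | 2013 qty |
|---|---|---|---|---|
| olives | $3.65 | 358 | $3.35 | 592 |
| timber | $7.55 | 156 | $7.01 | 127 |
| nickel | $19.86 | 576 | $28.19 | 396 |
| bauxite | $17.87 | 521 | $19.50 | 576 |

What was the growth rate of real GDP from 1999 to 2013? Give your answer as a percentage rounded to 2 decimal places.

Real GDP 1999 = Nominal GDP 1999 = 3.65·358 + 7.55·156 + 19.86·576 + 17.87·521 = 23234.13.
Real GDP 2013 (at 1999 prices) = 3.65·592 + 7.55·127 + 19.86·396 + 17.87·576 = 21277.33.
Real growth = 21277.33/23234.13 − 1 = -0.0842.

-8.42%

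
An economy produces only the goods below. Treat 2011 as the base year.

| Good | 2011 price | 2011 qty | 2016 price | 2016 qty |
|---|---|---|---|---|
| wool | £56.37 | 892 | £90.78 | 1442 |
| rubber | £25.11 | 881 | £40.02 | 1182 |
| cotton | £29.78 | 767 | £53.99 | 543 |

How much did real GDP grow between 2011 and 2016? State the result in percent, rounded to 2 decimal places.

33.48%

Real GDP 2011 = Nominal GDP 2011 = 56.37·892 + 25.11·881 + 29.78·767 = 95245.21.
Real GDP 2016 (at 2011 prices) = 56.37·1442 + 25.11·1182 + 29.78·543 = 127136.10.
Real growth = 127136.10/95245.21 − 1 = 0.3348.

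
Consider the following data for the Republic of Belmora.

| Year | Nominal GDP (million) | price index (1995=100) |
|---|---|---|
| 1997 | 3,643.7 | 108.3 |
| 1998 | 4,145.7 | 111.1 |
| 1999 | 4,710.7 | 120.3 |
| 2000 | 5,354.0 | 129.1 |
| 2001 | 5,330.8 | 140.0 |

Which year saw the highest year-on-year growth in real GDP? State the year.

1998: real = 4145.7/1.111 = 3731.50; growth vs 1997 (3364.45) = 10.91%.
1999: real = 4710.7/1.203 = 3915.79; growth vs 1998 (3731.50) = 4.94%.
2000: real = 5354.0/1.291 = 4147.17; growth vs 1999 (3915.79) = 5.91%.
2001: real = 5330.8/1.400 = 3807.71; growth vs 2000 (4147.17) = -8.19%.

1998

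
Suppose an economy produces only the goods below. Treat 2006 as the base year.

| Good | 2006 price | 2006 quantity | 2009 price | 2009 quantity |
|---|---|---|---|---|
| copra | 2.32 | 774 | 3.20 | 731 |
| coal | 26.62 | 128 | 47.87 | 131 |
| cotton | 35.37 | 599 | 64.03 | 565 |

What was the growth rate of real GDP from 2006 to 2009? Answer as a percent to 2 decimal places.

Real GDP 2006 = Nominal GDP 2006 = 2.32·774 + 26.62·128 + 35.37·599 = 26389.67.
Real GDP 2009 (at 2006 prices) = 2.32·731 + 26.62·131 + 35.37·565 = 25167.19.
Real growth = 25167.19/26389.67 − 1 = -0.0463.

-4.63%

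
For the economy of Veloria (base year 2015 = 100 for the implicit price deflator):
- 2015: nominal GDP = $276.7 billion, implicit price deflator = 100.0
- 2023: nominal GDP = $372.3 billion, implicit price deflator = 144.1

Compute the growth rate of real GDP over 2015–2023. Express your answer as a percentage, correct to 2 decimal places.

-6.63%

Deflate each year: 2015 → 276.7/1.000 = 276.70; 2023 → 372.3/1.441 = 258.36.
So real GDP changed by 258.36/276.70 − 1 = -0.0663, i.e. -6.63%.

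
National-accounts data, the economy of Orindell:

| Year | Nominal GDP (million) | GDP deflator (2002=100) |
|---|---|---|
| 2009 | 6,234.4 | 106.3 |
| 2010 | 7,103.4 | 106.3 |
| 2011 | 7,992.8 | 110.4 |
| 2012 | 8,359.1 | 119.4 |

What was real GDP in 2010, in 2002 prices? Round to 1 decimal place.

6,682.4 million

Real GDP 2010 = 7103.4 / 1.063 = 6682.41.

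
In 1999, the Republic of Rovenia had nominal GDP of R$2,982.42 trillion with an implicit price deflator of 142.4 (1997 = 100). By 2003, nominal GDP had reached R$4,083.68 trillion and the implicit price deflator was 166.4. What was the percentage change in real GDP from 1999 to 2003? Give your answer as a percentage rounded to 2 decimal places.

Deflate each year: 1999 → 2982.42/1.424 = 2094.40; 2003 → 4083.68/1.664 = 2454.13.
So real GDP changed by 2454.13/2094.40 − 1 = 0.1718, i.e. 17.18%.

17.18%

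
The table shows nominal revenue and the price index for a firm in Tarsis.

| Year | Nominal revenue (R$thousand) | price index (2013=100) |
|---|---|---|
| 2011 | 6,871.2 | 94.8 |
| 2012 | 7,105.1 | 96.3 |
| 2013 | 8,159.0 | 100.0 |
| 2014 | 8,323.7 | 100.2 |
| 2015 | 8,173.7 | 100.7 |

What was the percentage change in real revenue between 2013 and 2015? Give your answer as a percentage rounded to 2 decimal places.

Real revenue 2013 = 8159.0/1.000 = 8159.00.
Real revenue 2015 = 8173.7/1.007 = 8116.88.
Change = 8116.88/8159.00 − 1 = -0.0052.

-0.52%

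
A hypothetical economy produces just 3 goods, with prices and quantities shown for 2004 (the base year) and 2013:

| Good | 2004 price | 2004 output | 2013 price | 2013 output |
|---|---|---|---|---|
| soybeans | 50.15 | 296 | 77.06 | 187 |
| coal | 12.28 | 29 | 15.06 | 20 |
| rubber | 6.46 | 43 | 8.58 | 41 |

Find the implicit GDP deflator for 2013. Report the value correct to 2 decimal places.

Nominal GDP 2013 = 77.06·187 + 15.06·20 + 8.58·41 = 15063.20.
Real GDP 2013 (at 2004 prices) = 50.15·187 + 12.28·20 + 6.46·41 = 9888.51.
Deflator = Nominal/Real × 100 = 15063.20/9888.51 × 100 = 152.330.

152.33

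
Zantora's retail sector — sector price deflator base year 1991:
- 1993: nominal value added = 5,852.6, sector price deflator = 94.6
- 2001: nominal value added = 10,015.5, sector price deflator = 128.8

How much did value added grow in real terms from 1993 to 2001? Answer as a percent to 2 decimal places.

25.69%

Real value added 1993 = 5852.6 / 0.946 = 6186.68.
Real value added 2001 = 10015.5 / 1.288 = 7776.01.
Real growth = 7776.01 / 6186.68 − 1 = 0.2569.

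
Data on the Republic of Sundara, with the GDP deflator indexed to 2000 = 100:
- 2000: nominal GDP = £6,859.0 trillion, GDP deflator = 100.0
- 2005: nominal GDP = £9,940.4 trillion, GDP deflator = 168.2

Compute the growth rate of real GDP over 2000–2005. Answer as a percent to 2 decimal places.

-13.84%

Real GDP 2000 = 6859.0 / 1.000 = 6859.00.
Real GDP 2005 = 9940.4 / 1.682 = 5909.87.
Real growth = 5909.87 / 6859.00 − 1 = -0.1384.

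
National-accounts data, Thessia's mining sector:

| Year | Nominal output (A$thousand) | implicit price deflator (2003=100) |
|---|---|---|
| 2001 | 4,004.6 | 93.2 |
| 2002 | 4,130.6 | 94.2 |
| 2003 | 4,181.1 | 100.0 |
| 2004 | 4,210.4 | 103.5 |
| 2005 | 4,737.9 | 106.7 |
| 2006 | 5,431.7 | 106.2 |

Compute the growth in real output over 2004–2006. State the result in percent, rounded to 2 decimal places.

25.73%

Real output 2004 = 4210.4/1.035 = 4068.02.
Real output 2006 = 5431.7/1.062 = 5114.60.
Change = 5114.60/4068.02 − 1 = 0.2573.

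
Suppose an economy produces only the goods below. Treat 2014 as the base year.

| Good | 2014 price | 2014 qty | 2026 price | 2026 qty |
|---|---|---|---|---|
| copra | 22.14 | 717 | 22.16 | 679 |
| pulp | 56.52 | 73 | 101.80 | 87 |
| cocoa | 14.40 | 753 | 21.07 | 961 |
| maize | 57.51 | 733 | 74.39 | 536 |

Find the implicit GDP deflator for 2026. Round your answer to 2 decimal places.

130.04

Nominal GDP 2026 = 22.16·679 + 101.80·87 + 21.07·961 + 74.39·536 = 84024.55.
Real GDP 2026 (at 2014 prices) = 22.14·679 + 56.52·87 + 14.40·961 + 57.51·536 = 64614.06.
Deflator = Nominal/Real × 100 = 84024.55/64614.06 × 100 = 130.041.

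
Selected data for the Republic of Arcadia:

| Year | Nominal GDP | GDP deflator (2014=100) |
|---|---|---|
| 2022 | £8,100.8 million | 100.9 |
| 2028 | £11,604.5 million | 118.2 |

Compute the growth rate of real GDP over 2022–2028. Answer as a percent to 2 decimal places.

Real GDP 2022 = 8100.8 / 1.009 = 8028.54.
Real GDP 2028 = 11604.5 / 1.182 = 9817.68.
Real growth = 9817.68 / 8028.54 − 1 = 0.2228.

22.28%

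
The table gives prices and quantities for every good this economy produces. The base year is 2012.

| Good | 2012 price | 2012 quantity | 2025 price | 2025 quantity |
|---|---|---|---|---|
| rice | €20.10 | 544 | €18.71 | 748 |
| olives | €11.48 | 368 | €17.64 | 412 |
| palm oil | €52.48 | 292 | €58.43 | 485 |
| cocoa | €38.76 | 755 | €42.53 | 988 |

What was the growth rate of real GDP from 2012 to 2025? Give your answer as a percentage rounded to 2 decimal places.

Real GDP 2012 = Nominal GDP 2012 = 20.10·544 + 11.48·368 + 52.48·292 + 38.76·755 = 59747.00.
Real GDP 2025 (at 2012 prices) = 20.10·748 + 11.48·412 + 52.48·485 + 38.76·988 = 83512.24.
Real growth = 83512.24/59747.00 − 1 = 0.3978.

39.78%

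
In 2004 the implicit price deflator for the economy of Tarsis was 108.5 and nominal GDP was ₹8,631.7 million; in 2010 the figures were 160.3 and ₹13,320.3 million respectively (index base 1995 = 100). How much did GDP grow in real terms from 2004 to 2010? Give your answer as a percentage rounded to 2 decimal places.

4.45%

Deflate each year: 2004 → 8631.7/1.085 = 7955.48; 2010 → 13320.3/1.603 = 8309.61.
So real GDP changed by 8309.61/7955.48 − 1 = 0.0445, i.e. 4.45%.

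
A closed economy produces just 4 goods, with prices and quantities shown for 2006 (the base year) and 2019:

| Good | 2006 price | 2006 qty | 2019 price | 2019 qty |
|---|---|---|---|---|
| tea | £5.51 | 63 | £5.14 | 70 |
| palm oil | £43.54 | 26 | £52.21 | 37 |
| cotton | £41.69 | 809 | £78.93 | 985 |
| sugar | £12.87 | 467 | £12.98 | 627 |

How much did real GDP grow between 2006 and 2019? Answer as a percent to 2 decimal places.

Real GDP 2006 = Nominal GDP 2006 = 5.51·63 + 43.54·26 + 41.69·809 + 12.87·467 = 41216.67.
Real GDP 2019 (at 2006 prices) = 5.51·70 + 43.54·37 + 41.69·985 + 12.87·627 = 51130.82.
Real growth = 51130.82/41216.67 − 1 = 0.2405.

24.05%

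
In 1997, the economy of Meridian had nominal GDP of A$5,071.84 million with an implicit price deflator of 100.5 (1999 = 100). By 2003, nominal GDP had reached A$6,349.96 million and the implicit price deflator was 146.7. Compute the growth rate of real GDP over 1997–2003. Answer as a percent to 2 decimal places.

Deflate each year: 1997 → 5071.84/1.005 = 5046.61; 2003 → 6349.96/1.467 = 4328.53.
So real GDP changed by 4328.53/5046.61 − 1 = -0.1423, i.e. -14.23%.

-14.23%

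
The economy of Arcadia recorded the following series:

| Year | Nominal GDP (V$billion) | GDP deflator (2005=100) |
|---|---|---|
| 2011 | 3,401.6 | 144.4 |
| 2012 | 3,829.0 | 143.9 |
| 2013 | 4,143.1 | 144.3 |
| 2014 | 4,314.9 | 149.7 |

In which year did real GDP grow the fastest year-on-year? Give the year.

2012: real = 3829.0/1.439 = 2660.88; growth vs 2011 (2355.68) = 12.96%.
2013: real = 4143.1/1.443 = 2871.17; growth vs 2012 (2660.88) = 7.90%.
2014: real = 4314.9/1.497 = 2882.36; growth vs 2013 (2871.17) = 0.39%.

2012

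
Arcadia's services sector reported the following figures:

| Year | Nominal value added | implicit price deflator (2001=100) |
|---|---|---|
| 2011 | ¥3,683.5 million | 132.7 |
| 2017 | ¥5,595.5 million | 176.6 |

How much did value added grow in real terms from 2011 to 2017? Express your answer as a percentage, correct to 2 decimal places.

14.15%

Deflate each year: 2011 → 3683.5/1.327 = 2775.81; 2017 → 5595.5/1.766 = 3168.46.
So real value added changed by 3168.46/2775.81 − 1 = 0.1415, i.e. 14.15%.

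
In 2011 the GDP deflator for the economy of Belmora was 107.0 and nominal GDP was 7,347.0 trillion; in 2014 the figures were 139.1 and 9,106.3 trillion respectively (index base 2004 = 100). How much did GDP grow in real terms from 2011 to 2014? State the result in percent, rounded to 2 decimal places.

Real GDP 2011 = 7347.0 / 1.070 = 6866.36.
Real GDP 2014 = 9106.3 / 1.391 = 6546.59.
Real growth = 6546.59 / 6866.36 − 1 = -0.0466.

-4.66%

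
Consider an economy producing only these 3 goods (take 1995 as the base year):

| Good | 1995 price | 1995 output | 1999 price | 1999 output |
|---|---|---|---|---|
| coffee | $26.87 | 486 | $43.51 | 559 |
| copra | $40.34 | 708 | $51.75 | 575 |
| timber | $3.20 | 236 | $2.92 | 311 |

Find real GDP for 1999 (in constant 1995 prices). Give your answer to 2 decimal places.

Real GDP 1999 = Σ (p_1995 × q_1999) = 26.87·559 + 40.34·575 + 3.20·311 = 39211.03.

$39211.03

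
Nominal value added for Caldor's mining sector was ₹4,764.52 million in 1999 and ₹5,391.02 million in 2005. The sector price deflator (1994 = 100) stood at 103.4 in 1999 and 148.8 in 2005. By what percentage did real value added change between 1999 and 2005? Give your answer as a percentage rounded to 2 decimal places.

-21.37%

Real value added 1999 = 4764.52 / 1.034 = 4607.85.
Real value added 2005 = 5391.02 / 1.488 = 3623.00.
Real growth = 3623.00 / 4607.85 − 1 = -0.2137.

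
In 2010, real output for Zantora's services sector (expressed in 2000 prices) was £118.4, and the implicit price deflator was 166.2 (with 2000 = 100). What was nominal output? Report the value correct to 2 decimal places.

Nominal output = Real × (implicit price deflator/100) = 118.4 × 1.662 = 196.78.

£196.78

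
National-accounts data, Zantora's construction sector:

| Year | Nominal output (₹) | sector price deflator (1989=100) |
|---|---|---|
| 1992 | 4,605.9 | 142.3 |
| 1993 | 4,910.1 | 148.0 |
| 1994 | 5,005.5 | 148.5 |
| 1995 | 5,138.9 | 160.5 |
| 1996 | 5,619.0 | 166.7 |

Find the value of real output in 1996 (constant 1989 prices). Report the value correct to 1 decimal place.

₹3,370.7

Real output 1996 = 5619.0 / 1.667 = 3370.73.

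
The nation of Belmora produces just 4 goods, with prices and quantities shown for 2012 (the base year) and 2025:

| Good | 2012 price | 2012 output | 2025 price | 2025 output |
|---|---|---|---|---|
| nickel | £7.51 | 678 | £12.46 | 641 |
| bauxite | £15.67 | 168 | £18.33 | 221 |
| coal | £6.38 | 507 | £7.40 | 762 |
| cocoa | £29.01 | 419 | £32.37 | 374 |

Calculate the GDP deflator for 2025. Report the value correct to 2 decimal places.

124.16

Nominal GDP 2025 = 12.46·641 + 18.33·221 + 7.40·762 + 32.37·374 = 29782.97.
Real GDP 2025 (at 2012 prices) = 7.51·641 + 15.67·221 + 6.38·762 + 29.01·374 = 23988.28.
Deflator = Nominal/Real × 100 = 29782.97/23988.28 × 100 = 124.156.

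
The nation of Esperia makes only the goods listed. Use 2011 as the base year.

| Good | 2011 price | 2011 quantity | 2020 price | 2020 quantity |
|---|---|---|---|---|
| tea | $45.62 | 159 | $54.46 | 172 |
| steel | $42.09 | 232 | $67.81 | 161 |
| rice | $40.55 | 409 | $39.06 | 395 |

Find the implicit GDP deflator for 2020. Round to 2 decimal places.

116.56

Nominal GDP 2020 = 54.46·172 + 67.81·161 + 39.06·395 = 35713.23.
Real GDP 2020 (at 2011 prices) = 45.62·172 + 42.09·161 + 40.55·395 = 30640.38.
Deflator = Nominal/Real × 100 = 35713.23/30640.38 × 100 = 116.556.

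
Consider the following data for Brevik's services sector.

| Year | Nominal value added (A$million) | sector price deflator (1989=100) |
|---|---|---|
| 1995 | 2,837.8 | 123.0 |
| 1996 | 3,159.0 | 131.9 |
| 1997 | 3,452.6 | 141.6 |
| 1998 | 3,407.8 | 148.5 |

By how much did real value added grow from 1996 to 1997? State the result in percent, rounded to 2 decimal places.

1.81%

Real value added 1996 = 3159.0/1.319 = 2395.00.
Real value added 1997 = 3452.6/1.416 = 2438.28.
Change = 2438.28/2395.00 − 1 = 0.0181.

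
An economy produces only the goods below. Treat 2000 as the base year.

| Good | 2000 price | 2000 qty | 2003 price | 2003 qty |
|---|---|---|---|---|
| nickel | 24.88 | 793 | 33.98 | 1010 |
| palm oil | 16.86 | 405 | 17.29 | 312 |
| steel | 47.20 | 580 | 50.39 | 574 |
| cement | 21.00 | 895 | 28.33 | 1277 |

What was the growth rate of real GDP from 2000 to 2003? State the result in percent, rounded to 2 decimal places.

15.91%

Real GDP 2000 = Nominal GDP 2000 = 24.88·793 + 16.86·405 + 47.20·580 + 21.00·895 = 72729.14.
Real GDP 2003 (at 2000 prices) = 24.88·1010 + 16.86·312 + 47.20·574 + 21.00·1277 = 84298.92.
Real growth = 84298.92/72729.14 − 1 = 0.1591.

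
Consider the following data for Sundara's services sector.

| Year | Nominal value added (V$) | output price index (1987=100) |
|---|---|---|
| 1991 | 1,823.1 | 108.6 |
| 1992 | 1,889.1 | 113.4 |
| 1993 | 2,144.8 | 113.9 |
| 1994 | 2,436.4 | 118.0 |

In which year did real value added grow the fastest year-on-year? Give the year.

1992: real = 1889.1/1.134 = 1665.87; growth vs 1991 (1678.73) = -0.77%.
1993: real = 2144.8/1.139 = 1883.06; growth vs 1992 (1665.87) = 13.04%.
1994: real = 2436.4/1.180 = 2064.75; growth vs 1993 (1883.06) = 9.65%.

1993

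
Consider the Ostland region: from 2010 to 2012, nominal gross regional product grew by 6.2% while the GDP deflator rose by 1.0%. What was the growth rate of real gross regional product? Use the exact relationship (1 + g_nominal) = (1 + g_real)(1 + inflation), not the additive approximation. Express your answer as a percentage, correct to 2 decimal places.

(1 + g_nom) = (1 + g_real)(1 + π), so g_real = 1.0620 / 1.0100 − 1 = 0.05149.

5.15%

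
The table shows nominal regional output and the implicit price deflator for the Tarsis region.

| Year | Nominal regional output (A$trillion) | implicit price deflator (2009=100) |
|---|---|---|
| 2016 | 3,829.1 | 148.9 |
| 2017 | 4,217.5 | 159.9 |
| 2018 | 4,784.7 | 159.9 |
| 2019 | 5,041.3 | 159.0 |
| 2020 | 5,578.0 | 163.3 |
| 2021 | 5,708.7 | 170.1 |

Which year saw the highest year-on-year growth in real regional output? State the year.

2017: real = 4217.5/1.599 = 2637.59; growth vs 2016 (2571.59) = 2.57%.
2018: real = 4784.7/1.599 = 2992.31; growth vs 2017 (2637.59) = 13.45%.
2019: real = 5041.3/1.590 = 3170.63; growth vs 2018 (2992.31) = 5.96%.
2020: real = 5578.0/1.633 = 3415.80; growth vs 2019 (3170.63) = 7.73%.
2021: real = 5708.7/1.701 = 3356.08; growth vs 2020 (3415.80) = -1.75%.

2018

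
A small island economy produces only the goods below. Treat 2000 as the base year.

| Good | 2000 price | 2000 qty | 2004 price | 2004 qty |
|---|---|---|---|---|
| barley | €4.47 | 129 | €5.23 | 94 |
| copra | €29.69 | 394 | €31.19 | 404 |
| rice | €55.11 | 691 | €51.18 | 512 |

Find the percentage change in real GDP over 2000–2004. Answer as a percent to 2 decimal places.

-19.31%

Real GDP 2000 = Nominal GDP 2000 = 4.47·129 + 29.69·394 + 55.11·691 = 50355.50.
Real GDP 2004 (at 2000 prices) = 4.47·94 + 29.69·404 + 55.11·512 = 40631.26.
Real growth = 40631.26/50355.50 − 1 = -0.1931.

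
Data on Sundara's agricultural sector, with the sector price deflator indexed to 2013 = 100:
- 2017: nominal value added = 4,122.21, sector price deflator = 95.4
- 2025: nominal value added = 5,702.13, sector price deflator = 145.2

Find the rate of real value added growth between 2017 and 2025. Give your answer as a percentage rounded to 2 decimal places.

-9.12%

Deflate each year: 2017 → 4122.21/0.954 = 4320.97; 2025 → 5702.13/1.452 = 3927.09.
So real value added changed by 3927.09/4320.97 − 1 = -0.0912, i.e. -9.12%.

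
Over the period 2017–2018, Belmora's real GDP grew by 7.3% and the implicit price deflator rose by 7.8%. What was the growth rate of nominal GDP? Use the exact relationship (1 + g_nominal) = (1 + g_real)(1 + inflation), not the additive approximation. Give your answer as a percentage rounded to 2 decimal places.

15.67%

(1 + g_nom) = (1 + g_real)(1 + π) = 1.0730 × 1.0780 = 1.15669.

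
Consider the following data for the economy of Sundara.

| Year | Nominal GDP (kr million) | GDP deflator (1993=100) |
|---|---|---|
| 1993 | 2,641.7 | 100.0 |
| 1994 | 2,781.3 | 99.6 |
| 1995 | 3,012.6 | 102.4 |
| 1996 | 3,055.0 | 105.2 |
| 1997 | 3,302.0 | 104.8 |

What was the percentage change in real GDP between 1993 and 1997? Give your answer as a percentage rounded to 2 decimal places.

Real GDP 1993 = 2641.7/1.000 = 2641.70.
Real GDP 1997 = 3302.0/1.048 = 3150.76.
Change = 3150.76/2641.70 − 1 = 0.1927.

19.27%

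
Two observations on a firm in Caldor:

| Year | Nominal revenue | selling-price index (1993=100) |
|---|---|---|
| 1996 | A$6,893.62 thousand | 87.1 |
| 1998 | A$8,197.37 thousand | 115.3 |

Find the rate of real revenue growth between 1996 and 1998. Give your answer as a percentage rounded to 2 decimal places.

Real revenue 1996 = 6893.62 / 0.871 = 7914.60.
Real revenue 1998 = 8197.37 / 1.153 = 7109.60.
Real growth = 7109.60 / 7914.60 − 1 = -0.1017.

-10.17%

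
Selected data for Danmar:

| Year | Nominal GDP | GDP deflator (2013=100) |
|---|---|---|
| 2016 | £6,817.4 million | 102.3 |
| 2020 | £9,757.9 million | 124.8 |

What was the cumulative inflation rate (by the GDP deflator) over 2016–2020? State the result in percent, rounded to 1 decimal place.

Price-level change = 124.8 / 102.3 − 1 = 0.2199.

22.0%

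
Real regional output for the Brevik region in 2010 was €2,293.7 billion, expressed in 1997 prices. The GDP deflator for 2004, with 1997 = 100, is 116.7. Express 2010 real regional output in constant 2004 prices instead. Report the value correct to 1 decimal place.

Real regional output in 2004 prices = Real regional output in 1997 prices × (P_2004/P_1997) = 2293.7 × 1.167 = 2676.75.

€2,676.7 billion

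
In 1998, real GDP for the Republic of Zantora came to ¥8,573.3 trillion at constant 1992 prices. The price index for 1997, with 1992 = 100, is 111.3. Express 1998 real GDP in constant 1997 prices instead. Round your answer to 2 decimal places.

¥9,542.08 trillion

Real GDP in 1997 prices = Real GDP in 1992 prices × (P_1997/P_1992) = 8573.3 × 1.113 = 9542.08.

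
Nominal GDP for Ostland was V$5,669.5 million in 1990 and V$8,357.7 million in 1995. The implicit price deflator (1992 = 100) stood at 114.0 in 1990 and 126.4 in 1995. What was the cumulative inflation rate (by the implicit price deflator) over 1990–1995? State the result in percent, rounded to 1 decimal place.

10.9%

Price-level change = 126.4 / 114.0 − 1 = 0.1088.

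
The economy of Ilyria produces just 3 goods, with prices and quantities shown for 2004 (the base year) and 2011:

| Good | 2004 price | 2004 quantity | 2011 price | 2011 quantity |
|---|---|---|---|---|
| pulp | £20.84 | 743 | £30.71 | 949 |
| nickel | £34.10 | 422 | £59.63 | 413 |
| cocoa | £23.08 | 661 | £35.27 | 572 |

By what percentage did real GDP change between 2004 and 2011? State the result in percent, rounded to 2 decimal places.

4.28%

Real GDP 2004 = Nominal GDP 2004 = 20.84·743 + 34.10·422 + 23.08·661 = 45130.20.
Real GDP 2011 (at 2004 prices) = 20.84·949 + 34.10·413 + 23.08·572 = 47062.22.
Real growth = 47062.22/45130.20 − 1 = 0.0428.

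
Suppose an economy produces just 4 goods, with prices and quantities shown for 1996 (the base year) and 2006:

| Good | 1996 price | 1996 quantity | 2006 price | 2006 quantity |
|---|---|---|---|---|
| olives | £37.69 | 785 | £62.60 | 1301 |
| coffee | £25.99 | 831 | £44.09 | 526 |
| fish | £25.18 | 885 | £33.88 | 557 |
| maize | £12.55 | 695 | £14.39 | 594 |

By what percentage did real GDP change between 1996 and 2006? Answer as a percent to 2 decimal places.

2.43%

Real GDP 1996 = Nominal GDP 1996 = 37.69·785 + 25.99·831 + 25.18·885 + 12.55·695 = 82190.89.
Real GDP 2006 (at 1996 prices) = 37.69·1301 + 25.99·526 + 25.18·557 + 12.55·594 = 84185.39.
Real growth = 84185.39/82190.89 − 1 = 0.0243.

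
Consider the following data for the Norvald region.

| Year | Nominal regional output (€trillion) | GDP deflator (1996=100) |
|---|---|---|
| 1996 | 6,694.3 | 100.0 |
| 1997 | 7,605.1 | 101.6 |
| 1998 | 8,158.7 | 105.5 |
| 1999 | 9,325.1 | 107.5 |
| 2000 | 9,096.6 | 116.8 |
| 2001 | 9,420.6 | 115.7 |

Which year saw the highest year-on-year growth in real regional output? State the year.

1999

1997: real = 7605.1/1.016 = 7485.33; growth vs 1996 (6694.30) = 11.82%.
1998: real = 8158.7/1.055 = 7733.36; growth vs 1997 (7485.33) = 3.31%.
1999: real = 9325.1/1.075 = 8674.51; growth vs 1998 (7733.36) = 12.17%.
2000: real = 9096.6/1.168 = 7788.18; growth vs 1999 (8674.51) = -10.22%.
2001: real = 9420.6/1.157 = 8142.26; growth vs 2000 (7788.18) = 4.55%.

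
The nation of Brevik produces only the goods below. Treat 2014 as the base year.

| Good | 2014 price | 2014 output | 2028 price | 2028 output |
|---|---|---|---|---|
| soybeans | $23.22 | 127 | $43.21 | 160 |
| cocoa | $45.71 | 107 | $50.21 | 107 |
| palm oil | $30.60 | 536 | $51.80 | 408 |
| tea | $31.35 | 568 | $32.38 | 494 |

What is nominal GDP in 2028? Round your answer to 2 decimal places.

$49416.19

Nominal GDP 2028 = Σ (p_2028 × q_2028) = 43.21·160 + 50.21·107 + 51.80·408 + 32.38·494 = 49416.19.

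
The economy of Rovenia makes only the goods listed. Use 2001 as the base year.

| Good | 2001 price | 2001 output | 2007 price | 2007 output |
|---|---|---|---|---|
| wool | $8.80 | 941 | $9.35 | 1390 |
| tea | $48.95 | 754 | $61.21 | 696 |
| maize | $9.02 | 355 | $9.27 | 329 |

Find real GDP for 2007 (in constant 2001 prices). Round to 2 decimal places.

$49268.78

Real GDP 2007 = Σ (p_2001 × q_2007) = 8.80·1390 + 48.95·696 + 9.02·329 = 49268.78.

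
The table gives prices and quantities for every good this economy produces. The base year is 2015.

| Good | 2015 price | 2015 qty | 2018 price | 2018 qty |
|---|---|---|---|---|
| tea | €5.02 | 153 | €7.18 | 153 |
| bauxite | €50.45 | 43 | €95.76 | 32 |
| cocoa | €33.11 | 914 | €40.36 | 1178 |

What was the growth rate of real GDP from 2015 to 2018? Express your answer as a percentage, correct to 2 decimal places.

24.66%

Real GDP 2015 = Nominal GDP 2015 = 5.02·153 + 50.45·43 + 33.11·914 = 33199.95.
Real GDP 2018 (at 2015 prices) = 5.02·153 + 50.45·32 + 33.11·1178 = 41386.04.
Real growth = 41386.04/33199.95 − 1 = 0.2466.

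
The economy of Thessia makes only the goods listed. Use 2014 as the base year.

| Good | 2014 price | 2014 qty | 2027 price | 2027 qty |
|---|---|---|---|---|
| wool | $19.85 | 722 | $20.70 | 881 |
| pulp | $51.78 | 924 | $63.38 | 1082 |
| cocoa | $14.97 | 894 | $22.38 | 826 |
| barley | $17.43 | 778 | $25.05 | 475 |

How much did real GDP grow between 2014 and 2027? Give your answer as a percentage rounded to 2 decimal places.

5.65%

Real GDP 2014 = Nominal GDP 2014 = 19.85·722 + 51.78·924 + 14.97·894 + 17.43·778 = 89120.14.
Real GDP 2027 (at 2014 prices) = 19.85·881 + 51.78·1082 + 14.97·826 + 17.43·475 = 94158.28.
Real growth = 94158.28/89120.14 − 1 = 0.0565.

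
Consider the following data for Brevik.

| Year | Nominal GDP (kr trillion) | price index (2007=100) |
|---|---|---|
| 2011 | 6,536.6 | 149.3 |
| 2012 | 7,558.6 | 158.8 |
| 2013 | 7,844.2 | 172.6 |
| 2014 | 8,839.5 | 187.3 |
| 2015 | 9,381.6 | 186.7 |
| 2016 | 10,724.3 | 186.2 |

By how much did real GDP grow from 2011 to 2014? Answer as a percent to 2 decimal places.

Real GDP 2011 = 6536.6/1.493 = 4378.16.
Real GDP 2014 = 8839.5/1.873 = 4719.43.
Change = 4719.43/4378.16 − 1 = 0.0779.

7.79%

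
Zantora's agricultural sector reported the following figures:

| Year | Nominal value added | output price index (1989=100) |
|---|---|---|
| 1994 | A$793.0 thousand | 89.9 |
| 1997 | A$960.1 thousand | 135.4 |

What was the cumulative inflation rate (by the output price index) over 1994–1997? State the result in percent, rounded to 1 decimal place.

50.6%

Price-level change = 135.4 / 89.9 − 1 = 0.5061.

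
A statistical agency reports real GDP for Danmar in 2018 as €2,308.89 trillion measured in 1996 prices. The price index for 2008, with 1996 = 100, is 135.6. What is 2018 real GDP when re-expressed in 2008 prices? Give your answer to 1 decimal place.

€3,130.9 trillion

Real GDP in 2008 prices = Real GDP in 1996 prices × (P_2008/P_1996) = 2308.89 × 1.356 = 3130.85.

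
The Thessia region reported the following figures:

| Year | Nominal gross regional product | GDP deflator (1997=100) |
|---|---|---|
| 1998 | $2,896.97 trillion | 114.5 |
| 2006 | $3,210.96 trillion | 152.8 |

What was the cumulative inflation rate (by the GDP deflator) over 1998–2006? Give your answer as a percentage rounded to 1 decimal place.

33.4%

Price-level change = 152.8 / 114.5 − 1 = 0.3345.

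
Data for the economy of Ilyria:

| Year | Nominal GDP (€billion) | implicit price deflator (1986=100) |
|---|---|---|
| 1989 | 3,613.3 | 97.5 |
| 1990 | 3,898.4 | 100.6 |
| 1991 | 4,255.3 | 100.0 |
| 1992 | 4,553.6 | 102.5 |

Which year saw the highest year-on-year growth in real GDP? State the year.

1990: real = 3898.4/1.006 = 3875.15; growth vs 1989 (3705.95) = 4.57%.
1991: real = 4255.3/1.000 = 4255.30; growth vs 1990 (3875.15) = 9.81%.
1992: real = 4553.6/1.025 = 4442.54; growth vs 1991 (4255.30) = 4.40%.

1991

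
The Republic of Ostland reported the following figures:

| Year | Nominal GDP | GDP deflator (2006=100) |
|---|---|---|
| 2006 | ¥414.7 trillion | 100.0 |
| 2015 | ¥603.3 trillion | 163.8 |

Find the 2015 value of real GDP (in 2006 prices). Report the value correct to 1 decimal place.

Real GDP = Nominal / (GDP deflator/100) = 603.3 / 1.638 = 368.32.

¥368.3 trillion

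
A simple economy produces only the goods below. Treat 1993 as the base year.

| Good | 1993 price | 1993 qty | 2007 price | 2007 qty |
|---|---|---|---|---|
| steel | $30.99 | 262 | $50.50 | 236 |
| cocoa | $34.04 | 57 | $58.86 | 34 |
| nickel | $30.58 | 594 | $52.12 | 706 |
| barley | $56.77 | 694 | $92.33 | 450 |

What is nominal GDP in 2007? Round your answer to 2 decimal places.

Nominal GDP 2007 = Σ (p_2007 × q_2007) = 50.50·236 + 58.86·34 + 52.12·706 + 92.33·450 = 92264.46.

$92264.46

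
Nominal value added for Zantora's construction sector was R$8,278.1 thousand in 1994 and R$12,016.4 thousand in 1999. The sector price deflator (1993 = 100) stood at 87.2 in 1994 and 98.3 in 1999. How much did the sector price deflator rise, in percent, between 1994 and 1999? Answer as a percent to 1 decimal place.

Price-level change = 98.3 / 87.2 − 1 = 0.1273.

12.7%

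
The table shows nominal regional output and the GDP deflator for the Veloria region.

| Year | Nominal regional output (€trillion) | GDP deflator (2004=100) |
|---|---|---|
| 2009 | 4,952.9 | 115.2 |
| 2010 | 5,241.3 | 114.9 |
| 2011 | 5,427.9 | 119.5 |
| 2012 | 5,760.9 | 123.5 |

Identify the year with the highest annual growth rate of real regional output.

2010: real = 5241.3/1.149 = 4561.62; growth vs 2009 (4299.39) = 6.10%.
2011: real = 5427.9/1.195 = 4542.18; growth vs 2010 (4561.62) = -0.43%.
2012: real = 5760.9/1.235 = 4664.70; growth vs 2011 (4542.18) = 2.70%.

2010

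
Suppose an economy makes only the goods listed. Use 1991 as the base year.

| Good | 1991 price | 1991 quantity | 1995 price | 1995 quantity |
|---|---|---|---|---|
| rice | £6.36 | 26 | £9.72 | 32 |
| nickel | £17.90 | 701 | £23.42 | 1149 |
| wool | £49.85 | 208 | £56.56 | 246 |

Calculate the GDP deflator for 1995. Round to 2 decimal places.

Nominal GDP 1995 = 9.72·32 + 23.42·1149 + 56.56·246 = 41134.38.
Real GDP 1995 (at 1991 prices) = 6.36·32 + 17.90·1149 + 49.85·246 = 33033.72.
Deflator = Nominal/Real × 100 = 41134.38/33033.72 × 100 = 124.522.

124.52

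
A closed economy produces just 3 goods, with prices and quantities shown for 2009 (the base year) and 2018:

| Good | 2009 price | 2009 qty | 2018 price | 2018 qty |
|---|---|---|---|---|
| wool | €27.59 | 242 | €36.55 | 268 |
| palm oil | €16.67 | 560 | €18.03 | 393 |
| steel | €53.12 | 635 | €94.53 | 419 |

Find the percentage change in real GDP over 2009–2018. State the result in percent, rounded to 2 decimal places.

-27.22%

Real GDP 2009 = Nominal GDP 2009 = 27.59·242 + 16.67·560 + 53.12·635 = 49743.18.
Real GDP 2018 (at 2009 prices) = 27.59·268 + 16.67·393 + 53.12·419 = 36202.71.
Real growth = 36202.71/49743.18 − 1 = -0.2722.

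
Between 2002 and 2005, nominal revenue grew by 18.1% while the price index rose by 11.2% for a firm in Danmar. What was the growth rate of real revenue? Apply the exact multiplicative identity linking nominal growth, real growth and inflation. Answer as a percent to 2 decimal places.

6.21%

(1 + g_nom) = (1 + g_real)(1 + π), so g_real = 1.1810 / 1.1120 − 1 = 0.06205.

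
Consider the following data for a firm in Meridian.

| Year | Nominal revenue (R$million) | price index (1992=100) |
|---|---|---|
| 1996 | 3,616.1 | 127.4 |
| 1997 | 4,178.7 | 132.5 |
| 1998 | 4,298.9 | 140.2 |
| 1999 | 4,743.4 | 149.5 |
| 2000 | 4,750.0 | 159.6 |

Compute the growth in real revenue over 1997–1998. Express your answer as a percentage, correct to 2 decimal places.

Real revenue 1997 = 4178.7/1.325 = 3153.74.
Real revenue 1998 = 4298.9/1.402 = 3066.26.
Change = 3066.26/3153.74 − 1 = -0.0277.

-2.77%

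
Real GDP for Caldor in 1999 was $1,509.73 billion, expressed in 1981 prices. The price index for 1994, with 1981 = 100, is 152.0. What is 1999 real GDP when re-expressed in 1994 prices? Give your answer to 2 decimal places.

Real GDP in 1994 prices = Real GDP in 1981 prices × (P_1994/P_1981) = 1509.73 × 1.520 = 2294.79.

$2,294.79 billion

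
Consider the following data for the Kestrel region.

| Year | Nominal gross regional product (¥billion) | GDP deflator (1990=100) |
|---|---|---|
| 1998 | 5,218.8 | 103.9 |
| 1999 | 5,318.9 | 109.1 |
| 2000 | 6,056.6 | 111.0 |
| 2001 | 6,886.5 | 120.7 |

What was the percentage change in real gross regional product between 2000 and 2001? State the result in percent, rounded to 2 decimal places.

4.56%

Real gross regional product 2000 = 6056.6/1.110 = 5456.40.
Real gross regional product 2001 = 6886.5/1.207 = 5705.47.
Change = 5705.47/5456.40 − 1 = 0.0456.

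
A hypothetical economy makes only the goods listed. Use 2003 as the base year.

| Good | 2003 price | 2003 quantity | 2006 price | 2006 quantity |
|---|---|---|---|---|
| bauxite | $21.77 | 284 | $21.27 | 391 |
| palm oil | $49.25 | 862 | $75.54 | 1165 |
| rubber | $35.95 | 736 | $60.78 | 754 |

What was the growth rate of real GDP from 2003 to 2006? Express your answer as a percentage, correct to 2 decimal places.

Real GDP 2003 = Nominal GDP 2003 = 21.77·284 + 49.25·862 + 35.95·736 = 75095.38.
Real GDP 2006 (at 2003 prices) = 21.77·391 + 49.25·1165 + 35.95·754 = 92994.62.
Real growth = 92994.62/75095.38 − 1 = 0.2384.

23.84%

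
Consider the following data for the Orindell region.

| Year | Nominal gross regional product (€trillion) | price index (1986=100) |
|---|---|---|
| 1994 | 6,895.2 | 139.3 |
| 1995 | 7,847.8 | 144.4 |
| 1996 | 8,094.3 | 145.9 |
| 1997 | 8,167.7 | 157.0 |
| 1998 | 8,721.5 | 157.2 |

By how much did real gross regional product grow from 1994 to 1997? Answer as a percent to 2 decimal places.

5.10%

Real gross regional product 1994 = 6895.2/1.393 = 4949.89.
Real gross regional product 1997 = 8167.7/1.570 = 5202.36.
Change = 5202.36/4949.89 − 1 = 0.0510.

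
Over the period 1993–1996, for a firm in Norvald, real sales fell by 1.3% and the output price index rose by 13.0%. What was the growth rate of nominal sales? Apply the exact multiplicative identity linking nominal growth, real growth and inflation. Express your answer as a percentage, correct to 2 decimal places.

11.53%

(1 + g_nom) = (1 + g_real)(1 + π) = 0.9870 × 1.1300 = 1.11531.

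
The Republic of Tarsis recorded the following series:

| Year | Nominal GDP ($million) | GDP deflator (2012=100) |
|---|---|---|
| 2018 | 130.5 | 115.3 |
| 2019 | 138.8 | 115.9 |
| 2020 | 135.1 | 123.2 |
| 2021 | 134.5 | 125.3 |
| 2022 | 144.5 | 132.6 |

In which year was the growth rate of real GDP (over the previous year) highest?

2019: real = 138.8/1.159 = 119.76; growth vs 2018 (113.18) = 5.81%.
2020: real = 135.1/1.232 = 109.66; growth vs 2019 (119.76) = -8.43%.
2021: real = 134.5/1.253 = 107.34; growth vs 2020 (109.66) = -2.12%.
2022: real = 144.5/1.326 = 108.97; growth vs 2021 (107.34) = 1.52%.

2019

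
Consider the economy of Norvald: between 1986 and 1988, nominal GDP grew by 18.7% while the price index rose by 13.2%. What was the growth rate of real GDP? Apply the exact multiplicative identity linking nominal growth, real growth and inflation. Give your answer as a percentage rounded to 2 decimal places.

(1 + g_nom) = (1 + g_real)(1 + π), so g_real = 1.1870 / 1.1320 − 1 = 0.04859.

4.86%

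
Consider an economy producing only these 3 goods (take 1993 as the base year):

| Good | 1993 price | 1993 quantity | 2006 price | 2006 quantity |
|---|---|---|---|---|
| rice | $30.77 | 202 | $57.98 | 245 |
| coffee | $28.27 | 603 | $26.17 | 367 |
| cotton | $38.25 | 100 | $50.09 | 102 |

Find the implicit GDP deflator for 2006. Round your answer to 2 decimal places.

132.56

Nominal GDP 2006 = 57.98·245 + 26.17·367 + 50.09·102 = 28918.67.
Real GDP 2006 (at 1993 prices) = 30.77·245 + 28.27·367 + 38.25·102 = 21815.24.
Deflator = Nominal/Real × 100 = 28918.67/21815.24 × 100 = 132.562.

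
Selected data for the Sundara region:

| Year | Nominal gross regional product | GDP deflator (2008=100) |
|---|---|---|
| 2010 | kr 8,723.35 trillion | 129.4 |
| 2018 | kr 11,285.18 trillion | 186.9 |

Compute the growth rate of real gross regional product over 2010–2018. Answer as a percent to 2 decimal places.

Real gross regional product 2010 = 8723.35 / 1.294 = 6741.38.
Real gross regional product 2018 = 11285.18 / 1.869 = 6038.08.
Real growth = 6038.08 / 6741.38 − 1 = -0.1043.

-10.43%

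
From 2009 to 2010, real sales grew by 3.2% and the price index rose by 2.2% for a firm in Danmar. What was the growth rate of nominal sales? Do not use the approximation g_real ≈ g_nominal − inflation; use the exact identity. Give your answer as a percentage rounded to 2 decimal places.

5.47%

(1 + g_nom) = (1 + g_real)(1 + π) = 1.0320 × 1.0220 = 1.05470.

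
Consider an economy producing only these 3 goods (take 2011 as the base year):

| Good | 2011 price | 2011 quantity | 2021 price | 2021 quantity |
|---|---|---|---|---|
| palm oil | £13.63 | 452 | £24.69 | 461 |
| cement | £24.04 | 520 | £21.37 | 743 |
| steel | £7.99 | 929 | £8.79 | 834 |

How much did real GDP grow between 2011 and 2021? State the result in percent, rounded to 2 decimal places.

18.11%

Real GDP 2011 = Nominal GDP 2011 = 13.63·452 + 24.04·520 + 7.99·929 = 26084.27.
Real GDP 2021 (at 2011 prices) = 13.63·461 + 24.04·743 + 7.99·834 = 30808.81.
Real growth = 30808.81/26084.27 − 1 = 0.1811.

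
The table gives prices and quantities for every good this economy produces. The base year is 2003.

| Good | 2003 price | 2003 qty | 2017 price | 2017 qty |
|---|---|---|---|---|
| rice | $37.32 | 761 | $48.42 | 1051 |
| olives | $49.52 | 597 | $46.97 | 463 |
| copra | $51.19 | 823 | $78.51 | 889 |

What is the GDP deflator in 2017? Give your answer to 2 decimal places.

Nominal GDP 2017 = 48.42·1051 + 46.97·463 + 78.51·889 = 142431.92.
Real GDP 2017 (at 2003 prices) = 37.32·1051 + 49.52·463 + 51.19·889 = 107658.99.
Deflator = Nominal/Real × 100 = 142431.92/107658.99 × 100 = 132.299.

132.30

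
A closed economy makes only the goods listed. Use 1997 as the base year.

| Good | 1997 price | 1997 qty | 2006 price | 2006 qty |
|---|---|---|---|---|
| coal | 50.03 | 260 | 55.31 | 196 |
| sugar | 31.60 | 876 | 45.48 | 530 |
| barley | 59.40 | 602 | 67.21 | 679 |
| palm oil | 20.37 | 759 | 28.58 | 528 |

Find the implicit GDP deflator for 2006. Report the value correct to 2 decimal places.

123.22

Nominal GDP 2006 = 55.31·196 + 45.48·530 + 67.21·679 + 28.58·528 = 95670.99.
Real GDP 2006 (at 1997 prices) = 50.03·196 + 31.60·530 + 59.40·679 + 20.37·528 = 77641.84.
Deflator = Nominal/Real × 100 = 95670.99/77641.84 × 100 = 123.221.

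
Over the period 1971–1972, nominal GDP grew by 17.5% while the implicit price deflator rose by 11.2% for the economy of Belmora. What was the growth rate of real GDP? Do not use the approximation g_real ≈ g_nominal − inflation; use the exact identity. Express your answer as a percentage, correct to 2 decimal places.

5.67%

(1 + g_nom) = (1 + g_real)(1 + π), so g_real = 1.1750 / 1.1120 − 1 = 0.05665.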